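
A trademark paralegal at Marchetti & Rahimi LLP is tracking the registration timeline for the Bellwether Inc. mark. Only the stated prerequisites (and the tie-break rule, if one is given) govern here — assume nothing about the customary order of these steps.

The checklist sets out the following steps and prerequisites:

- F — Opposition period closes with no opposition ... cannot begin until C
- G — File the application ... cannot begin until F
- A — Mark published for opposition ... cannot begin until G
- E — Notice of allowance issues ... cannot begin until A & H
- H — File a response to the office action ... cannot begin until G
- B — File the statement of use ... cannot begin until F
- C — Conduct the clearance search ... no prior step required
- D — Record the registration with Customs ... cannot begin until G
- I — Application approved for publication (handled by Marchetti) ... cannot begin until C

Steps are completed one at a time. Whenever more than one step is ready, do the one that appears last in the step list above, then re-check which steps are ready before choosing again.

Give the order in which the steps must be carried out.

Only C has no prerequisites, so it is first.
Now I and F have their prerequisites met. I is listed later, so I next.
Next only F has its prerequisites met → F.
Ready: B and G. B is listed later → B.
G needed F, now all done → G.
Ready: D, H and A. D is listed later → D.
Ready: H and A. H is listed later → H.
A needed G, now all done → A.
E needed H and A, now all done → E.

C → I → F → B → G → D → H → A → E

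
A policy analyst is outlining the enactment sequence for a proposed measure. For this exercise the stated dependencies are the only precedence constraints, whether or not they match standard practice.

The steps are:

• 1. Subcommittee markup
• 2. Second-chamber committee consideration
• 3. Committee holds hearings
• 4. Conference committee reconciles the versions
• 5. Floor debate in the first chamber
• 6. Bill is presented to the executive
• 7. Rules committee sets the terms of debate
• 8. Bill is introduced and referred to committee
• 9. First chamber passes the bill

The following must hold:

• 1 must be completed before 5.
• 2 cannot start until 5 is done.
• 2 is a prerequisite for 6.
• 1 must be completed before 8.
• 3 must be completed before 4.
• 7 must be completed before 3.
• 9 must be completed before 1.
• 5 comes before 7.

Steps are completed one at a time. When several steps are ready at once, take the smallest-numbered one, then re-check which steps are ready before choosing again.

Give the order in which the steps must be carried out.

9 1 5 2 6 7 3 4 8

9 is the only step with nothing outstanding, so it goes first.
That leaves 1 as the only ready step → 1.
Ready: 5 and 8. 5 has the earlier label → 5.
Now 2, 7 and 8 have their prerequisites met. 2 has the earlier label, so 2 next.
Now 6, 7 and 8 have their prerequisites met. 6 has the earlier label, so 6 next.
Ready: 7 and 8. 7 has the earlier label → 7.
3 now also ready, so the ready set is {3, 8}; 3 has the earlier label → 3.
Ready: 4 and 8. 4 has the earlier label → 4.
8 is the only step now ready → 8.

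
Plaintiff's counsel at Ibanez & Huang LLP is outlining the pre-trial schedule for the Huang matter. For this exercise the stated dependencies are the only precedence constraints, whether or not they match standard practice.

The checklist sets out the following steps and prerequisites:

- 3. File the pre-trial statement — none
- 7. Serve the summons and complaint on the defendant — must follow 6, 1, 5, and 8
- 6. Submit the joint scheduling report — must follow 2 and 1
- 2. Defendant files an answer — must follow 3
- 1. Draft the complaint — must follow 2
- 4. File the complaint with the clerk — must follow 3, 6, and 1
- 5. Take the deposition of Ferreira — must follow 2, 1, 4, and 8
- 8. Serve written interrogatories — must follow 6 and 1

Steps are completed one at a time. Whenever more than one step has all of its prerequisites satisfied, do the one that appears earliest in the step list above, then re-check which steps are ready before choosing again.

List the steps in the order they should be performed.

3 2 1 6 4 8 5 7

3 is the only step with nothing outstanding, so it goes first.
Next only 2 has its prerequisites met → 2.
1 needed 2, now all done → 1.
That leaves 6 as the only ready step → 6.
4 and 8 are both available; 4 is listed earlier → 4.
8 needed 6 and 1, now all done → 8.
5 is the only step now ready → 5.
Next only 7 has its prerequisites met → 7.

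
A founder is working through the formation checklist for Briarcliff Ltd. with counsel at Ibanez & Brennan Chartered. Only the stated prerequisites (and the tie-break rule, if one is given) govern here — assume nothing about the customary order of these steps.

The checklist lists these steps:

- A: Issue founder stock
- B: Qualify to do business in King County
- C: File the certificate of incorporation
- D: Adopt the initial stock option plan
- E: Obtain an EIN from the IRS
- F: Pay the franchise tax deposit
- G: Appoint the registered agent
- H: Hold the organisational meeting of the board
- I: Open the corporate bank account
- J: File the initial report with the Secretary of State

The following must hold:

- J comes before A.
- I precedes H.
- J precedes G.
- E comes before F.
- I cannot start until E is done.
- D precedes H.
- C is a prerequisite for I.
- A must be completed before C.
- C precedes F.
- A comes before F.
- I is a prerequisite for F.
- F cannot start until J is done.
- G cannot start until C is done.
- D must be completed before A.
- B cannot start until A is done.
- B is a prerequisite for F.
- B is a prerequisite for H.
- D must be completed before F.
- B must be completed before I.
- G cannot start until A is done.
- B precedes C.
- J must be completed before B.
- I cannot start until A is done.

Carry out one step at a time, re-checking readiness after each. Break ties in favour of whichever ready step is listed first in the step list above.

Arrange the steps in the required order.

D → E → J → A → B → C → G → I → F → H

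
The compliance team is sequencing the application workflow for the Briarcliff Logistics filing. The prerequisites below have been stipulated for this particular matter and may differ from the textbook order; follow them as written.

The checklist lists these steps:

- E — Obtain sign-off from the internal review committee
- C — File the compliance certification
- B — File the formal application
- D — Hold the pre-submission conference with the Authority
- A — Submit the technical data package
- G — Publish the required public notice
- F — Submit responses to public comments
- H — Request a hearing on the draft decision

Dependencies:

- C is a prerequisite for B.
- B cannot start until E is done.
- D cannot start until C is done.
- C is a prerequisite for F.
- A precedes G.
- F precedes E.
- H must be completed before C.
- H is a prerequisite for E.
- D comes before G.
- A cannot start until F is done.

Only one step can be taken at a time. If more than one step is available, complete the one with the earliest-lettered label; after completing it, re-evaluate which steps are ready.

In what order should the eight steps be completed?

H → C → D → F → A → E → B → G

Only H has no prerequisites, so it is first.
Next only C has its prerequisites met → C.
Ready: D and F. D has the earlier label → D.
F is the only step now ready → F.
A and E are both available; A has the earlier label → A.
Now E and G have their prerequisites met. E has the earlier label, so E next.
B and G are both available; B has the earlier label → B.
G needed A and D, now all done → G.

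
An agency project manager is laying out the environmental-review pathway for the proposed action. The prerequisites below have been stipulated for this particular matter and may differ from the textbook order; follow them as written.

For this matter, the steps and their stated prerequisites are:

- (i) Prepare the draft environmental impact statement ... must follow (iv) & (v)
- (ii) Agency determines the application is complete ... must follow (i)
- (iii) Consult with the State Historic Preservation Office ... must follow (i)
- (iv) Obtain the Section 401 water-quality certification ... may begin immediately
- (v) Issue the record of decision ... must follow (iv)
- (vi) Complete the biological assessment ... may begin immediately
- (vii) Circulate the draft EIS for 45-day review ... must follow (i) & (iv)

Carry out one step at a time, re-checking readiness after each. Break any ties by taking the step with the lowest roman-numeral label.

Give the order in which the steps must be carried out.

(iv) → (v) → (i) → (ii) → (iii) → (vi) → (vii)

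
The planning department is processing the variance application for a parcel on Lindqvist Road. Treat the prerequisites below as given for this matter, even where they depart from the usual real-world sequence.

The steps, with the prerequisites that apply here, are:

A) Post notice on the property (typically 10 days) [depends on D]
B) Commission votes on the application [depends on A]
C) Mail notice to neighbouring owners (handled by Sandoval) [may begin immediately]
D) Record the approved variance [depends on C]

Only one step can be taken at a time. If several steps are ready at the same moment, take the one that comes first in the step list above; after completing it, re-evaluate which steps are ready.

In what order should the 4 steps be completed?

C, D, A, B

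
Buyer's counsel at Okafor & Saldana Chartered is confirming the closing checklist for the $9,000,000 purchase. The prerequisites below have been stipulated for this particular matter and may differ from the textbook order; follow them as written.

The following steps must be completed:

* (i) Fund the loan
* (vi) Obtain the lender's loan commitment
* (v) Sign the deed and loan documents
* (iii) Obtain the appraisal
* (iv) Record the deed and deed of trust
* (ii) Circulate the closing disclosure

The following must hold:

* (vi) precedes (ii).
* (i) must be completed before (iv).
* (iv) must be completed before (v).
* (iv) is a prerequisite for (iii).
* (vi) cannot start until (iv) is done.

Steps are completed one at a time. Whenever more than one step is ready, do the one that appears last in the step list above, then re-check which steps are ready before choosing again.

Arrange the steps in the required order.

(i), (iv), (iii), (v), (vi), (ii)

Only (i) has no prerequisites, so it is first.
(iv) is the only step now ready → (iv).
(iii), (v) and (vi) are all available; (iii) is listed later → (iii).
Now (v) and (vi) have their prerequisites met. (v) is listed later, so (v) next.
Next only (vi) has its prerequisites met → (vi).
(ii) is the only step now ready → (ii).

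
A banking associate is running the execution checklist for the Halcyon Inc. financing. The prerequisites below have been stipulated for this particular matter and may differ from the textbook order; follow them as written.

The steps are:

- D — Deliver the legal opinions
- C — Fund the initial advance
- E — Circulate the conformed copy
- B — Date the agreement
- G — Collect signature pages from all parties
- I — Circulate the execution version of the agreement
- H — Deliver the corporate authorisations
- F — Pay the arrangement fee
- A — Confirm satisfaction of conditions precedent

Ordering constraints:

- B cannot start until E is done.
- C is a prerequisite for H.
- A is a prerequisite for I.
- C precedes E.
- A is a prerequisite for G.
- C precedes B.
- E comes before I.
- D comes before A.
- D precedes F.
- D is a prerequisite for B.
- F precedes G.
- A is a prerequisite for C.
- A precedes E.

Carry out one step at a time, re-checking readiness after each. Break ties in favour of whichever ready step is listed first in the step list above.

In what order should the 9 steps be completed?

D, F, A, C, E, B, G, I, H

D has no prerequisites → D first.
Now F and A have their prerequisites met. F is listed earlier, so F next.
That leaves A as the only ready step → A.
C and G are both available; C is listed earlier → C.
Ready: E, G and H. E is listed earlier → E.
Ready: B, G, I and H. B is listed earlier → B.
Ready: G, I and H. G is listed earlier → G.
Ready: I and H. I is listed earlier → I.
H is the only step now ready → H.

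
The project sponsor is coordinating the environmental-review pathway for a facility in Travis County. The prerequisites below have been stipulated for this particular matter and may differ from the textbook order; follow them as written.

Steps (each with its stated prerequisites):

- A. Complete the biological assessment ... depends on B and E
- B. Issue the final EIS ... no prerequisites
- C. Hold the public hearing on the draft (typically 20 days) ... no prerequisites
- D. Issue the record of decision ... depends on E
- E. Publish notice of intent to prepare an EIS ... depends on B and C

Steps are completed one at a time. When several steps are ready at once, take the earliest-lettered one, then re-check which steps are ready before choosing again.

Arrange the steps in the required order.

B and C have no prerequisites; B has the earlier label, so B is first.
Next only C has its prerequisites met → C.
That leaves E as the only ready step → E.
Ready: A and D. A has the earlier label → A.
That leaves D as the only ready step → D.

B, C, E, A, D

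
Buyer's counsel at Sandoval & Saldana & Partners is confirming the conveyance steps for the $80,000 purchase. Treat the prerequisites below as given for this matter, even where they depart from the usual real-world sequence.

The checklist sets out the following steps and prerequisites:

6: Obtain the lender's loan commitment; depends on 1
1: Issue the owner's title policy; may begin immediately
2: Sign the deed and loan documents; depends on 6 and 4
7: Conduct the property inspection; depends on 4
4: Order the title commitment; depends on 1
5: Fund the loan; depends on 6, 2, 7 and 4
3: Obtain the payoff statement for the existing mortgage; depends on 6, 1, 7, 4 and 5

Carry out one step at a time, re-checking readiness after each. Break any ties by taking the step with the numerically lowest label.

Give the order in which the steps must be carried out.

1, 4, 6, 2, 7, 5, 3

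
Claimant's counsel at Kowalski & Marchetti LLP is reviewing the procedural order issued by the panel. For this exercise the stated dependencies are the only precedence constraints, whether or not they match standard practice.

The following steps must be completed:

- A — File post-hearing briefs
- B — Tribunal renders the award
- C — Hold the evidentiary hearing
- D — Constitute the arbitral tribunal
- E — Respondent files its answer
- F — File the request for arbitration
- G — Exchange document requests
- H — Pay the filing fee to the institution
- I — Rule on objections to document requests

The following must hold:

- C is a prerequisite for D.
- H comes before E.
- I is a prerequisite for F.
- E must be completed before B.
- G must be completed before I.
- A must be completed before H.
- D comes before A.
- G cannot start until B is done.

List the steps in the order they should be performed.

C → D → A → H → E → B → G → I → F

C has no prerequisites → C first.
That leaves D as the only ready step → D.
Next only A has its prerequisites met → A.
Next only H has its prerequisites met → H.
Next only E has its prerequisites met → E.
That leaves B as the only ready step → B.
G needed B, now all done → G.
That leaves I as the only ready step → I.
F needed I, now all done → F.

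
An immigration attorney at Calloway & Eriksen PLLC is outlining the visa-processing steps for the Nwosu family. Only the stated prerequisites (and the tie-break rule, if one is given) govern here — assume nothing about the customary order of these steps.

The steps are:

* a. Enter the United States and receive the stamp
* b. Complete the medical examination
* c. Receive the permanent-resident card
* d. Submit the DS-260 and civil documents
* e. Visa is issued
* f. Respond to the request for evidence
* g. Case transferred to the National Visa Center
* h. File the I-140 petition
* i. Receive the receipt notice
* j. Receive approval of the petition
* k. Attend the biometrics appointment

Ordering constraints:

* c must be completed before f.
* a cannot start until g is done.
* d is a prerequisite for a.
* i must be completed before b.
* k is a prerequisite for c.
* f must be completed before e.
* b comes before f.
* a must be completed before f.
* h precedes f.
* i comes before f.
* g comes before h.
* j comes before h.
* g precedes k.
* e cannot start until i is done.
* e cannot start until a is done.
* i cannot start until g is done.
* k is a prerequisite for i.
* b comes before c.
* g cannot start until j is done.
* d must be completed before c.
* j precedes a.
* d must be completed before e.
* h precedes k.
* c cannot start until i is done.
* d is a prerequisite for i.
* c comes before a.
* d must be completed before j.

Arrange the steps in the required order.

Only d has no prerequisites, so it is first.
j is the only step now ready → j.
Next only g has its prerequisites met → g.
h needed g and j, now all done → h.
k is the only step now ready → k.
i is the only step now ready → i.
b needed i, now all done → b.
c needed b, d, i and k, now all done → c.
That leaves a as the only ready step → a.
Next only f has its prerequisites met → f.
That leaves e as the only ready step → e.

d → j → g → h → k → i → b → c → a → f → e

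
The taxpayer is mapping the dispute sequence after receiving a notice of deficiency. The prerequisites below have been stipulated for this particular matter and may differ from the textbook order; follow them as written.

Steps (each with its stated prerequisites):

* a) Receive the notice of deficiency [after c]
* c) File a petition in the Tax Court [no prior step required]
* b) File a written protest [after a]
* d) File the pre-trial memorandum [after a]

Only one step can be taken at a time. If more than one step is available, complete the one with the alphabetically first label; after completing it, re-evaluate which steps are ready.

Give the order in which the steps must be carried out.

c, a, b, d

Only c has no prerequisites, so it is first.
a needed c, now all done → a.
b and d are both available; b has the earlier label → b.
d needed a, now all done → d.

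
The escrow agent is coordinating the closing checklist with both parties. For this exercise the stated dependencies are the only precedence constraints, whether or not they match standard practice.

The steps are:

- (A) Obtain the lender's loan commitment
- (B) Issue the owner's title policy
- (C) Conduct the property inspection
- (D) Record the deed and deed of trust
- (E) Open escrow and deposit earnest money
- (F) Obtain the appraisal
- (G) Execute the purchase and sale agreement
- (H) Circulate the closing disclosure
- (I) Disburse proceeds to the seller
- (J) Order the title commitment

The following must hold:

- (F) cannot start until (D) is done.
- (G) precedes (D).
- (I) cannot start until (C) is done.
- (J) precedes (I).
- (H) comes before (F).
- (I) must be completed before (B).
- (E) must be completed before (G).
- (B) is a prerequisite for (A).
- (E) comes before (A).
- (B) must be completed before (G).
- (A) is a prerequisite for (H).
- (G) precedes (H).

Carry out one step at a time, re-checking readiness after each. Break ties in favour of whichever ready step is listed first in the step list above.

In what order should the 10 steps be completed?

(C), (E), (J), (I), (B), (A), (G), (D), (H), (F)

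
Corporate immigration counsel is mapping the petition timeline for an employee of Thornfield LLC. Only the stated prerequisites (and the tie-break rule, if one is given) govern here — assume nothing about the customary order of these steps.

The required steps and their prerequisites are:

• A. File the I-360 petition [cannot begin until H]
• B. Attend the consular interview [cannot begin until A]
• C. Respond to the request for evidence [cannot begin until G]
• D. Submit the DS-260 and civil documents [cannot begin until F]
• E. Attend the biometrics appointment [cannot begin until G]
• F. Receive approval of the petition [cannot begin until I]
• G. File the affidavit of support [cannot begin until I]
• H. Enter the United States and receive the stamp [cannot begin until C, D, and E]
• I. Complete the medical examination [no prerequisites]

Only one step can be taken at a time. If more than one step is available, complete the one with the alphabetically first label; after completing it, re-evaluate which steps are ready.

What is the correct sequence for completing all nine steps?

I has no prerequisites → I first.
Now F and G have their prerequisites met. F has the earlier label, so F next.
D now also ready, so the ready set is {D, G}; D has the earlier label → D.
That leaves G as the only ready step → G.
Ready: C and E. C has the earlier label → C.
E is the only step now ready → E.
H needed C, D and E, now all done → H.
Next only A has its prerequisites met → A.
B needed A, now all done → B.

I, F, D, G, C, E, H, A, B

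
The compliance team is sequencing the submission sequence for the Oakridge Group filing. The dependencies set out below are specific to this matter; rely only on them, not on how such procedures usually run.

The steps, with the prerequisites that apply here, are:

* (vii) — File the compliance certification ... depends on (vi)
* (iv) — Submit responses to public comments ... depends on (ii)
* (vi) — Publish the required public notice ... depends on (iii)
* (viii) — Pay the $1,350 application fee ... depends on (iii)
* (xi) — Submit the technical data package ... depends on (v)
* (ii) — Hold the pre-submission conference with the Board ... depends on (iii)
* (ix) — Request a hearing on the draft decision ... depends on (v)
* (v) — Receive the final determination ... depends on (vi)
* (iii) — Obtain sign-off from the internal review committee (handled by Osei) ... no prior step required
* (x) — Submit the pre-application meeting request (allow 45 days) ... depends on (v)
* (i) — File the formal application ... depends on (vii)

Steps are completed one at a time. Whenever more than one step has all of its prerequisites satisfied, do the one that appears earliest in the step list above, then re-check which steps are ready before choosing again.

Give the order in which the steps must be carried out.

(iii), (vi), (vii), (viii), (ii), (iv), (v), (xi), (ix), (x), (i)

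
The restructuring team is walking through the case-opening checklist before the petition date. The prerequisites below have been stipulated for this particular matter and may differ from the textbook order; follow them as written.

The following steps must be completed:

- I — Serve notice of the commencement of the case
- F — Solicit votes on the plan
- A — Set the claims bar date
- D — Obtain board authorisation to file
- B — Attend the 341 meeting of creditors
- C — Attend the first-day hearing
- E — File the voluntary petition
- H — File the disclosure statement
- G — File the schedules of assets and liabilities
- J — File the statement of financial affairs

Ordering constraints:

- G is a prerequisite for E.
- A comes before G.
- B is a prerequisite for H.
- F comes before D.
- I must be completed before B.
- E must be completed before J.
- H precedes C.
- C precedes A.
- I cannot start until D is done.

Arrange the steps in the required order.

F D I B H C A G E J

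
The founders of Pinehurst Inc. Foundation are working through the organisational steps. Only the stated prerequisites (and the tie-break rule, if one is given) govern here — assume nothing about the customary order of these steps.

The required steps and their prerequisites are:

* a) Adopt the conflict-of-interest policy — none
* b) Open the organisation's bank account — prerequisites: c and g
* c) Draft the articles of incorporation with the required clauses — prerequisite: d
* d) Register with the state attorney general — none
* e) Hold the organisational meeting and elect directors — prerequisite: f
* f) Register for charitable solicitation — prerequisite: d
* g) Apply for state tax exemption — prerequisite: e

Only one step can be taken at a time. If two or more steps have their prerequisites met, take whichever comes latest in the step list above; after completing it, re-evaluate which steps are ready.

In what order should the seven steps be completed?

d, f, e, g, c, b, a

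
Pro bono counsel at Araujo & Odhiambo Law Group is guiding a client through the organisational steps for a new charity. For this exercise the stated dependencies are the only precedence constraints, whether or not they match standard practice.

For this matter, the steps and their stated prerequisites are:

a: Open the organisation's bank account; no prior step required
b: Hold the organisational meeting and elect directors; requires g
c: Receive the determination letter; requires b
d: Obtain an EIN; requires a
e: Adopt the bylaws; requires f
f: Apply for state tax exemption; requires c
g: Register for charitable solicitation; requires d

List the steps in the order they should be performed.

a has no prerequisites → a first.
That leaves d as the only ready step → d.
g needed d, now all done → g.
b needed g, now all done → b.
c is the only step now ready → c.
f needed c, now all done → f.
e needed f, now all done → e.

a, d, g, b, c, f, e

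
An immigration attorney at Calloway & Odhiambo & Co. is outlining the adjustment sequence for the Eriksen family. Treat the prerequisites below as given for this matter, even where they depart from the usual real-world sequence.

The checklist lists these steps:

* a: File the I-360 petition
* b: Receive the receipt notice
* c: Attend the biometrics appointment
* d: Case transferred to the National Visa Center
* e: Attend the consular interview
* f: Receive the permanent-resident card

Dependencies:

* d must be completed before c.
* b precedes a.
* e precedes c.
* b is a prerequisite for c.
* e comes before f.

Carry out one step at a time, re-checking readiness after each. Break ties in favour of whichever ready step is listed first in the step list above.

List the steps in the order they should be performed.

b, a, d, e, c, f

Nothing is required for b, d and e. b is listed earlier → b first.
Ready: a, d and e. a is listed earlier → a.
d and e are both available; d is listed earlier → d.
That leaves e as the only ready step → e.
c and f are both available; c is listed earlier → c.
f needed e, now all done → f.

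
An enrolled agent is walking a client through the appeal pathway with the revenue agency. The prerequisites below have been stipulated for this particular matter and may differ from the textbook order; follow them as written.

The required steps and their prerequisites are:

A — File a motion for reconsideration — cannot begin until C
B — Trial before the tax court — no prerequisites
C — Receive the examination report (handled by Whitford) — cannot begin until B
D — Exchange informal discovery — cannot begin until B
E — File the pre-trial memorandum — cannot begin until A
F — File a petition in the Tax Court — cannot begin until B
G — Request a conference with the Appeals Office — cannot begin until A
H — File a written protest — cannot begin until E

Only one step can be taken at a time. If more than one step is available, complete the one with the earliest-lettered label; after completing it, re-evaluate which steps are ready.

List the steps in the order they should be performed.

B has no prerequisites → B first.
Ready: C, D and F. C has the earlier label → C.
A, D and F are all available; A has the earlier label → A.
Ready: D, E, F and G. D has the earlier label → D.
Ready: E, F and G. E has the earlier label → E.
H now also ready, so the ready set is {F, G, H}; F has the earlier label → F.
Now G and H have their prerequisites met. G has the earlier label, so G next.
Next only H has its prerequisites met → H.

B → C → A → D → E → F → G → H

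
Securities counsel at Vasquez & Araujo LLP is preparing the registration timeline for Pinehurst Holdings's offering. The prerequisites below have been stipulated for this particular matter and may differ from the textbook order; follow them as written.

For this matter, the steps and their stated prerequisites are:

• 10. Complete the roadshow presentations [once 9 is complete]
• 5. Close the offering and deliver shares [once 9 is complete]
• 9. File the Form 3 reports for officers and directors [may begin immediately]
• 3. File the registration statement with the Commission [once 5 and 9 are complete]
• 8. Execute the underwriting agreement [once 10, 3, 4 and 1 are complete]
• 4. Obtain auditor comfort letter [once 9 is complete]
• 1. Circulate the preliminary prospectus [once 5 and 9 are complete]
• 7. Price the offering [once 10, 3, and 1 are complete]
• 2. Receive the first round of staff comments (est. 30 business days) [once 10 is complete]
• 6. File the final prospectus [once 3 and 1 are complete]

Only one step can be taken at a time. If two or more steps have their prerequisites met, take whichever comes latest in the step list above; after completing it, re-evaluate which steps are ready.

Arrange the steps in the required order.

9 is the only step with nothing outstanding, so it goes first.
4, 5 and 10 are all available; 4 is listed later → 4.
Now 5 and 10 have their prerequisites met. 5 is listed later, so 5 next.
Ready: 1, 3 and 10. 1 is listed later → 1.
Now 3 and 10 have their prerequisites met. 3 is listed later, so 3 next.
Ready: 6 and 10. 6 is listed later → 6.
10 is the only step now ready → 10.
2, 7 and 8 are all available; 2 is listed later → 2.
Ready: 7 and 8. 7 is listed later → 7.
That leaves 8 as the only ready step → 8.

9, 4, 5, 1, 3, 6, 10, 2, 7, 8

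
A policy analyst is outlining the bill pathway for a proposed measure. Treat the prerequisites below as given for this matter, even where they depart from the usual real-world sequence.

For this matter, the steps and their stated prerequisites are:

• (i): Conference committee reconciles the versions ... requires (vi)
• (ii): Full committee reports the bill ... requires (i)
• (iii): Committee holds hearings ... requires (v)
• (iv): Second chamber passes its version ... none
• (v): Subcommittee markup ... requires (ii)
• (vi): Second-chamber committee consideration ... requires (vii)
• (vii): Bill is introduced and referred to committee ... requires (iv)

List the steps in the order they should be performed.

(iv) has no prerequisites → (iv) first.
(vii) needed (iv), now all done → (vii).
(vi) needed (vii), now all done → (vi).
Next only (i) has its prerequisites met → (i).
(ii) is the only step now ready → (ii).
That leaves (v) as the only ready step → (v).
(iii) needed (v), now all done → (iii).

(iv) (vii) (vi) (i) (ii) (v) (iii)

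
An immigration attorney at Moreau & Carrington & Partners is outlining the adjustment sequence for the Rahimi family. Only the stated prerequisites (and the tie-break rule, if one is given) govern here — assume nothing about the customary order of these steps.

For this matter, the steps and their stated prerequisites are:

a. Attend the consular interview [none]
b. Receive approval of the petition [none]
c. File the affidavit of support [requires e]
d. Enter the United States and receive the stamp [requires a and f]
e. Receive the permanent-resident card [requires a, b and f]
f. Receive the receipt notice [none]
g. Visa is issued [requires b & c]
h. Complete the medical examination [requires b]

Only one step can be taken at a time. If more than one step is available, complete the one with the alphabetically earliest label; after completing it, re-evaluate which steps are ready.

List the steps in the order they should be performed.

a, b, f, d, e, c, g, h

a, b and f have no prerequisites; a has the earlier label, so a is first.
b and f are both available; b has the earlier label → b.
Now f and h have their prerequisites met. f has the earlier label, so f next.
Ready: d, e and h. d has the earlier label → d.
e and h are both available; e has the earlier label → e.
Now c and h have their prerequisites met. c has the earlier label, so c next.
g now also ready, so the ready set is {g, h}; g has the earlier label → g.
That leaves h as the only ready step → h.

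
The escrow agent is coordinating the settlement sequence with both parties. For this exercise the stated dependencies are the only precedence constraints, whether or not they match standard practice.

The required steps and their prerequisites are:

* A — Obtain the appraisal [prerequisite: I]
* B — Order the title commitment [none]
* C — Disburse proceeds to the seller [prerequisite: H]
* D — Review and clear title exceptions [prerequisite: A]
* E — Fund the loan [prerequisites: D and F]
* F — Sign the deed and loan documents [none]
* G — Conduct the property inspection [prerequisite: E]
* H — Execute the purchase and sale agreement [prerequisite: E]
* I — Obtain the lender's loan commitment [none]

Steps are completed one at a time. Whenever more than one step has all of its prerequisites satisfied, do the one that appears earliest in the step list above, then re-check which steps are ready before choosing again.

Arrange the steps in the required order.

B, F and I have no prerequisites; B is listed earlier, so B is first.
Now F and I have their prerequisites met. F is listed earlier, so F next.
I is the only step now ready → I.
Next only A has its prerequisites met → A.
Next only D has its prerequisites met → D.
E needed D and F, now all done → E.
Ready: G and H. G is listed earlier → G.
That leaves H as the only ready step → H.
Next only C has its prerequisites met → C.

B → F → I → A → D → E → G → H → C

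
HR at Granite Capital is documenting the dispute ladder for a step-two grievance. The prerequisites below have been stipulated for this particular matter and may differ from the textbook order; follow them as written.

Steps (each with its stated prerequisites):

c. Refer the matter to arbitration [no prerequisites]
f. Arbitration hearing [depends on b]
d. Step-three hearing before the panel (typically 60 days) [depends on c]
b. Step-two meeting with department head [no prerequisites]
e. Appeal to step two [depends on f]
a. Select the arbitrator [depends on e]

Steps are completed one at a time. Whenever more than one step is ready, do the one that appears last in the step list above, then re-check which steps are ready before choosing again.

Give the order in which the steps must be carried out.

b, f, e, a, c, d

b and c have no prerequisites; b is listed later, so b is first.
Ready: f and c. f is listed later → f.
Now e and c have their prerequisites met. e is listed later, so e next.
a and c are both available; a is listed later → a.
c is the only step now ready → c.
Next only d has its prerequisites met → d.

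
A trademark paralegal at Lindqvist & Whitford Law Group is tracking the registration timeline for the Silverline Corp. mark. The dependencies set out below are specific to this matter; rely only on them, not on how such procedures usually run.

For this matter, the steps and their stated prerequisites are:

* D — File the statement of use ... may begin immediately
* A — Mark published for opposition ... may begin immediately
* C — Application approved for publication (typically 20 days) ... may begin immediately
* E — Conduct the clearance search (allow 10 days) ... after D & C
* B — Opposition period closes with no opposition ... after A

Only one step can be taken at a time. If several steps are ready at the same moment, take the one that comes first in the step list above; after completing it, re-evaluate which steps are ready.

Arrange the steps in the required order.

D, A and C have no prerequisites; D is listed earlier, so D is first.
Ready: A and C. A is listed earlier → A.
B now also ready, so the ready set is {C, B}; C is listed earlier → C.
E now also ready, so the ready set is {E, B}; E is listed earlier → E.
B needed A, now all done → B.

D, A, C, E, B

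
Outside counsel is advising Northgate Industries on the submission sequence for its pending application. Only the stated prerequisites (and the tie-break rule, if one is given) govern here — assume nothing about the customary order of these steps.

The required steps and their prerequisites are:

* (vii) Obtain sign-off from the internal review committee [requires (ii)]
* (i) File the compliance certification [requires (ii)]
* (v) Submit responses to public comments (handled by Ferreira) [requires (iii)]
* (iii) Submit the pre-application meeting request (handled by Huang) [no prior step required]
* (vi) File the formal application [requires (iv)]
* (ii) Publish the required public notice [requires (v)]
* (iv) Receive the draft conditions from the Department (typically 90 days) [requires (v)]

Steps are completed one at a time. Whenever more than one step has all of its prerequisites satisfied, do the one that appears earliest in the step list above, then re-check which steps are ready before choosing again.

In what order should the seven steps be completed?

(iii) is the only step with nothing outstanding, so it goes first.
(v) needed (iii), now all done → (v).
Ready: (ii) and (iv). (ii) is listed earlier → (ii).
(vii), (i) and (iv) are all available; (vii) is listed earlier → (vii).
Now (i) and (iv) have their prerequisites met. (i) is listed earlier, so (i) next.
(iv) is the only step now ready → (iv).
(vi) needed (iv), now all done → (vi).

(iii) (v) (ii) (vii) (i) (iv) (vi)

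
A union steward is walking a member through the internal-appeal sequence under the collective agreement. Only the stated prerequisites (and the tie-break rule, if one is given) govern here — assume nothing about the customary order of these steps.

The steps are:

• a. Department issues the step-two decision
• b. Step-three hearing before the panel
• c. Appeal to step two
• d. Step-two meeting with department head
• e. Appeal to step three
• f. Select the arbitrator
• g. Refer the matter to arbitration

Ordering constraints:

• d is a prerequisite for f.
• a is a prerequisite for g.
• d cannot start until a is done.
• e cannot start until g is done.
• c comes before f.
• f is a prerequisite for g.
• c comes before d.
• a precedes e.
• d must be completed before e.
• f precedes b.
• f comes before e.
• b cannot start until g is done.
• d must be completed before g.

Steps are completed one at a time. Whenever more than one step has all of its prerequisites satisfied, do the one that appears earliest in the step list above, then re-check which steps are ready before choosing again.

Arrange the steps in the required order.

a and c have no prerequisites; a is listed earlier, so a is first.
Next only c has its prerequisites met → c.
d is the only step now ready → d.
That leaves f as the only ready step → f.
g is the only step now ready → g.
Now b and e have their prerequisites met. b is listed earlier, so b next.
e needed a, d, f and g, now all done → e.

a, c, d, f, g, b, e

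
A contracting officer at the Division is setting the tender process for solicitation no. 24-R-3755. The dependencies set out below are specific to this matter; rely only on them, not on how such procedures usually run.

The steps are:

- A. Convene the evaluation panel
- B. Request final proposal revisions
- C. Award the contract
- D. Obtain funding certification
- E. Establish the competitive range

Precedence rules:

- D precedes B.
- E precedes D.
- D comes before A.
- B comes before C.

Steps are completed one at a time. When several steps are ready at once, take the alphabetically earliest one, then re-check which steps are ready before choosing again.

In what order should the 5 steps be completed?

Only E has no prerequisites, so it is first.
Next only D has its prerequisites met → D.
Now A and B have their prerequisites met. A has the earlier label, so A next.
B is the only step now ready → B.
That leaves C as the only ready step → C.

E → D → A → B → C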